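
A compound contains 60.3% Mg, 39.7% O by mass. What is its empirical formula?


Assume 100 g sample. Moles of each element:
  Mg: 60.3/24.31 = 2.48 mol
  O: 39.7/16.0 = 2.481 mol
Divide by smallest (2.48):
  Mg: 2.48/2.48 = 1.0
  O: 2.481/2.48 = 1.0
Empirical formula: MgO

MgO


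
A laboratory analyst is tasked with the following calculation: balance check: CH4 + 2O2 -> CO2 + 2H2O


Equation: CH4 + 2O2 -> CO2 + 2H2O
Check atoms: C: 1=1, H: 4=4, O: 4=4
Balanced

Yes, balanced


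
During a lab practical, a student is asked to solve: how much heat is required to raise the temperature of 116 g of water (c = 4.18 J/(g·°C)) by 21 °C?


q = mcΔT = 116 × 4.18 × 21
= 10182.48 J

10182.48 J


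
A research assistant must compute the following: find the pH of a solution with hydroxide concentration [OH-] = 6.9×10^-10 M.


pOH = -log10([OH-]) = -log10(6.9×10^-10)
= 10 - log10(6.9) = 9.16
pH = 14 - pOH = 14 - 9.16 = 4.84

4.84


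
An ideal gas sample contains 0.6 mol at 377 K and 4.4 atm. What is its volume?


PV = nRT  (R = 0.08206 L·atm/(mol·K))
V = nRT/P = 0.6×0.08206×377/4.4
= 4.219 L

4.219 L


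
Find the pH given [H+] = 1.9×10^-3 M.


pH = -log10([H+]) = -log10(1.9×10^-3)
= 3 - log10(1.9)
= 3 - 0.28
= 2.72

2.72


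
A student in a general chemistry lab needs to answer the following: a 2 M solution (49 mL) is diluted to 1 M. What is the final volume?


C1V1 = C2V2
2 × 49 = 1 × V2
V2 = 98/1 = 98.0 mL

98.0 mL


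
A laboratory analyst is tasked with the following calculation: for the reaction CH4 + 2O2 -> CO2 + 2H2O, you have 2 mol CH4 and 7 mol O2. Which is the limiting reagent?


Mole ratio available / coefficient:
  CH4: 2/1 = 2.000
  O2: 7/2 = 3.500
Smaller ratio is limiting.

CH4


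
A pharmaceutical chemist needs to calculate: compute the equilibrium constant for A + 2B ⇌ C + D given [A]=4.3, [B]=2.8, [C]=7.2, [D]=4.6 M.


Kc = [C][D]/([A][B]^2)
= (7.2^1 × 4.6^1)/(4.3^1 × 2.8^2)
= 33.12/33.712
= 0.9824

0.9824


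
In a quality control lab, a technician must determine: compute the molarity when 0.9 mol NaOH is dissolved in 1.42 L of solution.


M = n/V = 0.9/1.42 = 0.634 mol/L

0.634 M


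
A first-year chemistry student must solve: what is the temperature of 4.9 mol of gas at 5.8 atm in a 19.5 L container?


PV = nRT  (R = 0.08206 L·atm/(mol·K))
T = PV/(nR) = 5.8×19.5/(4.9×0.08206)
= 113.10/0.402094
= 281.28 K

281.28 K


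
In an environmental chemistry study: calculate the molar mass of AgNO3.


M(AgNO3) = 1×107.87 + 1×14.01 + 3×16.0
= 107.87 + 14.01 + 48.0
= 169.88 g/mol

169.88 g/mol


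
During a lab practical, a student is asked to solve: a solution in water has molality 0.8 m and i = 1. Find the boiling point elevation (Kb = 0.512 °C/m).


ΔTb = Kb × m × i
= 0.512 × 0.8 × 1
= 0.4096 °C

0.4096 °C


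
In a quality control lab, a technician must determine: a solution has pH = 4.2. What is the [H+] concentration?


[H+] = 10^(-pH) = 10^(-4.2)
= 6.31×10^-5 M

6.31×10^-5 M


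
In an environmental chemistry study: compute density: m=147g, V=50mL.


ρ = mass/volume
= 147/50
= 2.94 g/mL

2.94 g/mL


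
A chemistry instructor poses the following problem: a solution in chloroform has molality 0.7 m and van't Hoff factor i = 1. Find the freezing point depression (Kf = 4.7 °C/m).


ΔTf = Kf × m × i
= 4.7 × 0.7 × 1
= 3.29 °C

3.29 °C


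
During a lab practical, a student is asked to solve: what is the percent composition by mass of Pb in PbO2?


M(PbO2) = 1×207.2 + 2×16.0 = 239.20 g/mol
Mass of Pb = 1 × 207.2 = 207.20 g/mol
% Pb = 207.20/239.20 × 100 = 86.62%

86.62%


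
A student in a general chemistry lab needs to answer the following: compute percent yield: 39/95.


% yield = actual/theoretical × 100
= 39/95 × 100
= 41.05%

41.05%


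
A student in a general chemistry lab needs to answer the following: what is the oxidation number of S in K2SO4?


2(+1) + x + 4(-2) = 0, so x = +6
Oxidation number: +6

+6


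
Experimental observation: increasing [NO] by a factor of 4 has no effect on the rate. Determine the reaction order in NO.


rate ∝ [NO]^n
rate ∝ [NO]^0
Order in NO: 0

0


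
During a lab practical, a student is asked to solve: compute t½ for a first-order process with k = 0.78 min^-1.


t½ = ln2/k = 0.693147/(0.78 min^-1)
= 0.8887 min

0.8887 min


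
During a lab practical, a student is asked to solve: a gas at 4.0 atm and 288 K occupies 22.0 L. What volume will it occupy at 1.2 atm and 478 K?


P1V1/T1 = P2V2/T2
V2 = P1V1T2/(T1P2)
= 4.0×22.0×478/(288×1.2)
= 121.713 L

121.713 L


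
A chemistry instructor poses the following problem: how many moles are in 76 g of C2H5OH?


M(C2H5OH) = 46.07 g/mol
n = mass/M = 76/46.07 = 1.6497 mol

1.6497 mol


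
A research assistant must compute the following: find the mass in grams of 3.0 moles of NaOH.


M(NaOH) = 40.0 g/mol
mass = n × M = 3.0 × 40.0 = 120.00 g

120.00 g


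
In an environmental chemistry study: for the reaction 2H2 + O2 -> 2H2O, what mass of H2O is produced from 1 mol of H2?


Mole ratio H2O:H2 = 2:2
n(H2O) = 1 × 2/2 = 1.000 mol
mass = 1.000 × 18.02 = 18.02 g

18.02 g


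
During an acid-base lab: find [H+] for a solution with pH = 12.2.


[H+] = 10^(-pH) = 10^(-12.2)
= 6.31×10^-13 M

6.31×10^-13 M


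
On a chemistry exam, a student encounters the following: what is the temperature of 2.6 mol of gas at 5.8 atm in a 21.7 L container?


PV = nRT  (R = 0.08206 L·atm/(mol·K))
T = PV/(nR) = 5.8×21.7/(2.6×0.08206)
= 125.86/0.213356
= 589.91 K

589.91 K


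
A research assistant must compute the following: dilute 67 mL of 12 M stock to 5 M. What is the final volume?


C1V1 = C2V2
12 × 67 = 5 × V2
V2 = 804/5 = 160.8 mL

160.8 mL


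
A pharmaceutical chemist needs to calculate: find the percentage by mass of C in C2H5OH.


M(C2H5OH) = 2×12.01 + 6×1.008 + 1×16.0 = 46.068 g/mol
Mass of C = 2 × 12.01 = 24.02 g/mol
% C = 24.02/46.068 × 100 = 52.14%

52.14%


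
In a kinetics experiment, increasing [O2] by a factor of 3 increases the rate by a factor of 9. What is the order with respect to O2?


rate ∝ [O2]^n
3^n = 9 → n = 2
Order in O2: 2

2


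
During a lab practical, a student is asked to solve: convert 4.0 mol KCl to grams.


M(KCl) = 74.55 g/mol
mass = n × M = 4.0 × 74.55 = 298.20 g

298.20 g


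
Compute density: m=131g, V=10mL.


ρ = mass/volume
= 131/10
= 13.1 g/mL

13.1 g/mL


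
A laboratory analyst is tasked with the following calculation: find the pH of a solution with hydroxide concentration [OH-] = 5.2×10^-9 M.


pOH = -log10([OH-]) = -log10(5.2×10^-9)
= 9 - log10(5.2) = 8.28
pH = 14 - pOH = 14 - 8.28 = 5.72

5.72


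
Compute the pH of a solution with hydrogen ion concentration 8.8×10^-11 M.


pH = -log10([H+]) = -log10(8.8×10^-11)
= 11 - log10(8.8)
= 11 - 0.94
= 10.06

10.06


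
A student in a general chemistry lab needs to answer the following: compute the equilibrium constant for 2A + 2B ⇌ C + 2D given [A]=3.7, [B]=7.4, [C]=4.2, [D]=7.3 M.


Kc = [C][D]^2/([A]^2[B]^2)
= (4.2^1 × 7.3^2)/(3.7^2 × 7.4^2)
= 223.818/749.6644
= 0.2986

0.2986


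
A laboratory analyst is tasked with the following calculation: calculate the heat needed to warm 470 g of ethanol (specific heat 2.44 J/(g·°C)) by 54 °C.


q = mcΔT = 470 × 2.44 × 54
= 61927.20 J

61927.20 J


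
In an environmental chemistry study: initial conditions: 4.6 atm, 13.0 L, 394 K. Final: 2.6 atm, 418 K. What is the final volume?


P1V1/T1 = P2V2/T2
V2 = P1V1T2/(T1P2)
= 4.6×13.0×418/(394×2.6)
= 24.401 L

24.401 L


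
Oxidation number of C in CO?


x + (-2) = 0, so x = +2
Oxidation number: +2

+2


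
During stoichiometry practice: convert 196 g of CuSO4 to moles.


M(CuSO4) = 159.62 g/mol
n = mass/M = 196/159.62 = 1.2279 mol

1.2279 mol


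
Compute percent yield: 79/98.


% yield = actual/theoretical × 100
= 79/98 × 100
= 80.61%

80.61%


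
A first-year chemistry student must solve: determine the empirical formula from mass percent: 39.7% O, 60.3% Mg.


Assume 100 g sample. Moles of each element:
  O: 39.7/16.0 = 2.481 mol
  Mg: 60.3/24.31 = 2.48 mol
Divide by smallest (2.48):
  O: 2.481/2.48 = 1.0
  Mg: 2.48/2.48 = 1.0
Empirical formula: MgO

MgO


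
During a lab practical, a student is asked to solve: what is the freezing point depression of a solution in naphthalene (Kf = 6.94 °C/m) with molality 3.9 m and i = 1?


ΔTf = Kf × m × i
= 6.94 × 3.9 × 1
= 27.066 °C

27.066 °C


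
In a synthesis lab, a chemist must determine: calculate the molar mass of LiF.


M(LiF) = 1×6.94 + 1×19.0
= 6.94 + 19.0
= 25.94 g/mol

25.94 g/mol


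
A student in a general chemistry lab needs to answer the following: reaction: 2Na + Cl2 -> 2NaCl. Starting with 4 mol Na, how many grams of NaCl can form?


Mole ratio NaCl:Na = 2:2
n(NaCl) = 4 × 2/2 = 4.000 mol
mass = 4.000 × 58.44 = 233.76 g

233.76 g


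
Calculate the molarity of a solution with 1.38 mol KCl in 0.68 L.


M = n/V = 1.38/0.68 = 2.029 mol/L

2.029 M


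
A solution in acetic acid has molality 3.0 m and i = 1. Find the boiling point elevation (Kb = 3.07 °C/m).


ΔTb = Kb × m × i
= 3.07 × 3.0 × 1
= 9.21 °C

9.21 °C


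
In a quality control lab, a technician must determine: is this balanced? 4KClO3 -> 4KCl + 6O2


Equation: 4KClO3 -> 4KCl + 6O2
Check atoms: Cl: 4=4, K: 4=4, O: 12=12
Balanced

Yes, balanced


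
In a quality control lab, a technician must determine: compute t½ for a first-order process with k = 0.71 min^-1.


t½ = ln2/k = 0.693147/(0.71 min^-1)
= 0.9763 min

0.9763 min


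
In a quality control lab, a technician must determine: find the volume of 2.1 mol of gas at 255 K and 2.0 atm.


PV = nRT  (R = 0.08206 L·atm/(mol·K))
V = nRT/P = 2.1×0.08206×255/2.0
= 21.972 L

21.972 L


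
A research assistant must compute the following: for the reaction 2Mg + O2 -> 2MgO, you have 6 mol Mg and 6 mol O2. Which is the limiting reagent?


Mole ratio available / coefficient:
  Mg: 6/2 = 3.000
  O2: 6/1 = 6.000
Smaller ratio is limiting.

Mg


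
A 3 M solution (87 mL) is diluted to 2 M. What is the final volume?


C1V1 = C2V2
3 × 87 = 2 × V2
V2 = 261/2 = 130.5 mL

130.5 mL


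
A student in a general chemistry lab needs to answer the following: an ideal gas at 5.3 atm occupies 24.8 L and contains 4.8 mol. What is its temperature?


PV = nRT  (R = 0.08206 L·atm/(mol·K))
T = PV/(nR) = 5.3×24.8/(4.8×0.08206)
= 131.44/0.393888
= 333.70 K

333.70 K


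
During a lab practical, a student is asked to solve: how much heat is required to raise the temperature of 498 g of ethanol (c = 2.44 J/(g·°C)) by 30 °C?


q = mcΔT = 498 × 2.44 × 30
= 36453.60 J

36453.60 J


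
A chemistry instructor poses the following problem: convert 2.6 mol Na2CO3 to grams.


M(Na2CO3) = 105.99 g/mol
mass = n × M = 2.6 × 105.99 = 275.57 g

275.57 g


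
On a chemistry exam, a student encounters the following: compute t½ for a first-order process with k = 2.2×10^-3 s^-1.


t½ = ln2/k = 0.693147/(2.2×10^-3 s^-1)
= 315.1 s

315.1 s


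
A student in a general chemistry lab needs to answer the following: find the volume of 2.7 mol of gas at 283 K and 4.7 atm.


PV = nRT  (R = 0.08206 L·atm/(mol·K))
V = nRT/P = 2.7×0.08206×283/4.7
= 13.341 L

13.341 L


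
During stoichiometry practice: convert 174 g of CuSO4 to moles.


M(CuSO4) = 159.62 g/mol
n = mass/M = 174/159.62 = 1.0901 mol

1.0901 mol


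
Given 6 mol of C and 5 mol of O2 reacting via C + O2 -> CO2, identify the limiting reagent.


Mole ratio available / coefficient:
  C: 6/1 = 6.000
  O2: 5/1 = 5.000
Smaller ratio is limiting.

O2


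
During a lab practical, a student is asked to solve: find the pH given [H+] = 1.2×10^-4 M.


pH = -log10([H+]) = -log10(1.2×10^-4)
= 4 - log10(1.2)
= 4 - 0.08
= 3.92

3.92


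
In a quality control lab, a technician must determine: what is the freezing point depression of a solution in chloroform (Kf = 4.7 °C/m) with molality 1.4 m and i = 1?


ΔTf = Kf × m × i
= 4.7 × 1.4 × 1
= 6.58 °C

6.58 °C


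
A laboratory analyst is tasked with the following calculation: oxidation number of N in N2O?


2x + (-2) = 0, so x = +1
Oxidation number: +1

+1


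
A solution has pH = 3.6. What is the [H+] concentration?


[H+] = 10^(-pH) = 10^(-3.6)
= 2.51×10^-4 M

2.51×10^-4 M


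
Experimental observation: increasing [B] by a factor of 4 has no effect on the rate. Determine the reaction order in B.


rate ∝ [B]^n
rate ∝ [B]^0
Order in B: 0

0


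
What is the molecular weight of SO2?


M(SO2) = 1×32.07 + 2×16.0
= 32.07 + 32.0
= 64.07 g/mol

64.07 g/mol


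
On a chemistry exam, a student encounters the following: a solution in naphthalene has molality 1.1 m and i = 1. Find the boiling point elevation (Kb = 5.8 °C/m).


ΔTb = Kb × m × i
= 5.8 × 1.1 × 1
= 6.38 °C

6.38 °C


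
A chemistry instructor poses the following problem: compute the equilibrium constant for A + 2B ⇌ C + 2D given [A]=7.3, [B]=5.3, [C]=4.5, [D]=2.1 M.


Kc = [C][D]^2/([A][B]^2)
= (4.5^1 × 2.1^2)/(7.3^1 × 5.3^2)
= 19.845/205.057
= 0.09678

0.09678


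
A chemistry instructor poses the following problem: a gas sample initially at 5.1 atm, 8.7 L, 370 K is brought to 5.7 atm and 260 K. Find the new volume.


P1V1/T1 = P2V2/T2
V2 = P1V1T2/(T1P2)
= 5.1×8.7×260/(370×5.7)
= 5.47 L

5.47 L


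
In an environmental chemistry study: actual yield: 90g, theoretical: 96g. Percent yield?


% yield = actual/theoretical × 100
= 90/96 × 100
= 93.75%

93.75%


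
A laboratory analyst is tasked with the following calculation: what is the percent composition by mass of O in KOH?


M(KOH) = 1×39.1 + 1×16.0 + 1×1.008 = 56.108 g/mol
Mass of O = 1 × 16.0 = 16.00 g/mol
% O = 16.00/56.108 × 100 = 28.52%

28.52%


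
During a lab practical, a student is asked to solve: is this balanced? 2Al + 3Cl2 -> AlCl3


Equation: 2Al + 3Cl2 -> AlCl3
Check atoms: Al: 2≠1, Cl: 6≠3
Not balanced

No, not balanced


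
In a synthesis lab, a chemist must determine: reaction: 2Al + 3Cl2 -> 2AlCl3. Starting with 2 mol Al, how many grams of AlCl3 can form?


Mole ratio AlCl3:Al = 2:2
n(AlCl3) = 2 × 2/2 = 2.000 mol
mass = 2.000 × 133.33 = 266.66 g

266.66 g


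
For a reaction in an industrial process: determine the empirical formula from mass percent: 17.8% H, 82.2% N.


Assume 100 g sample. Moles of each element:
  H: 17.8/1.008 = 17.659 mol
  N: 82.2/14.01 = 5.867 mol
Divide by smallest (5.867):
  H: 17.659/5.867 = 3.01
  N: 5.867/5.867 = 1.0
Empirical formula: NH3

NH3


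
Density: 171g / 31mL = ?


ρ = mass/volume
= 171/31
= 5.516 g/mL

5.516 g/mL


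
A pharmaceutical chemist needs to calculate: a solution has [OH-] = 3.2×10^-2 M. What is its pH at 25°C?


pOH = -log10([OH-]) = -log10(3.2×10^-2)
= 2 - log10(3.2) = 1.49
pH = 14 - pOH = 14 - 1.49 = 12.51

12.51


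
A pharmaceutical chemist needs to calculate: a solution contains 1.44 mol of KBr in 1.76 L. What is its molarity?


M = n/V = 1.44/1.76 = 0.818 mol/L

0.818 M


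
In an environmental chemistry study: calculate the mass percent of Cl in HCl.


M(HCl) = 1×1.008 + 1×35.45 = 36.458 g/mol
Mass of Cl = 1 × 35.45 = 35.45 g/mol
% Cl = 35.45/36.458 × 100 = 97.24%

97.24%


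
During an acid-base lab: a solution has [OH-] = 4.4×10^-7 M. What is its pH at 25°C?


pOH = -log10([OH-]) = -log10(4.4×10^-7)
= 7 - log10(4.4) = 6.36
pH = 14 - pOH = 14 - 6.36 = 7.64

7.64


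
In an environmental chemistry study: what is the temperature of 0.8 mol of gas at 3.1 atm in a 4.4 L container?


PV = nRT  (R = 0.08206 L·atm/(mol·K))
T = PV/(nR) = 3.1×4.4/(0.8×0.08206)
= 13.64/0.065648
= 207.77 K

207.77 K


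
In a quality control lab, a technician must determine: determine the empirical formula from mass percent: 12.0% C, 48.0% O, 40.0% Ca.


Assume 100 g sample. Moles of each element:
  C: 12.0/12.01 = 0.999 mol
  O: 48.0/16.0 = 3.0 mol
  Ca: 40.0/40.08 = 0.998 mol
Divide by smallest (0.998):
  C: 0.999/0.998 = 1.0
  O: 3.0/0.998 = 3.01
  Ca: 0.998/0.998 = 1.0
Empirical formula: CaCO3

CaCO3


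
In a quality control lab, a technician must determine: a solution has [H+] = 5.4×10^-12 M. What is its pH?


pH = -log10([H+]) = -log10(5.4×10^-12)
= 12 - log10(5.4)
= 12 - 0.73
= 11.27

11.27


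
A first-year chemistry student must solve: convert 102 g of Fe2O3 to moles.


M(Fe2O3) = 159.7 g/mol
n = mass/M = 102/159.7 = 0.6387 mol

0.6387 mol


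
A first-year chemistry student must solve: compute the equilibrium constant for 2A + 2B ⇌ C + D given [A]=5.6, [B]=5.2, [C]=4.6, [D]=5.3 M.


Kc = [C][D]/([A]^2[B]^2)
= (4.6^1 × 5.3^1)/(5.6^2 × 5.2^2)
= 24.38/847.9744
= 0.02875

0.02875


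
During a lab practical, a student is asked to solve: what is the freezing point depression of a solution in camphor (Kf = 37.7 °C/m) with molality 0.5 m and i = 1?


ΔTf = Kf × m × i
= 37.7 × 0.5 × 1
= 18.85 °C

18.85 °C


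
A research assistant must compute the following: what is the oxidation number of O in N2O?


O is usually -2
Oxidation number: -2

-2


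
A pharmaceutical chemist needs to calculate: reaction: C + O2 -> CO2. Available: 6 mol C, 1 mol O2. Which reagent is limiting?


Mole ratio available / coefficient:
  C: 6/1 = 6.000
  O2: 1/1 = 1.000
Smaller ratio is limiting.

O2


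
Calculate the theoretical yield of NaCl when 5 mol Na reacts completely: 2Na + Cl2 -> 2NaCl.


Mole ratio NaCl:Na = 2:2
n(NaCl) = 5 × 2/2 = 5.000 mol
mass = 5.000 × 58.44 = 292.2 g

292.2 g


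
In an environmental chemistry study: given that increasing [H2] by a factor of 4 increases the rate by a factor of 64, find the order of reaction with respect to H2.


rate ∝ [H2]^n
4^n = 64 → n = 3
Order in H2: 3

3


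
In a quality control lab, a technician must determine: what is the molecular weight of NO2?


M(NO2) = 1×14.01 + 2×16.0
= 14.01 + 32.0
= 46.01 g/mol

46.01 g/mol


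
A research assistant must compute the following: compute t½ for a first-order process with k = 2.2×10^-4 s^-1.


t½ = ln2/k = 0.693147/(2.2×10^-4 s^-1)
= 3151 s

3151 s


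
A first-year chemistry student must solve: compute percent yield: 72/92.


% yield = actual/theoretical × 100
= 72/92 × 100
= 78.26%

78.26%


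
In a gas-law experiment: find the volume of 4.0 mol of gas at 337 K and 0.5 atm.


PV = nRT  (R = 0.08206 L·atm/(mol·K))
V = nRT/P = 4.0×0.08206×337/0.5
= 221.234 L

221.234 L


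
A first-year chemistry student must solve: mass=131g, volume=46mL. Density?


ρ = mass/volume
= 131/46
= 2.848 g/mL

2.848 g/mL


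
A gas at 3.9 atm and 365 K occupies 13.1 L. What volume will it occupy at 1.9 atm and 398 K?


P1V1/T1 = P2V2/T2
V2 = P1V1T2/(T1P2)
= 3.9×13.1×398/(365×1.9)
= 29.321 L

29.321 L


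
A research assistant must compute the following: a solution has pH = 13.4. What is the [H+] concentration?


[H+] = 10^(-pH) = 10^(-13.4)
= 3.98×10^-14 M

3.98×10^-14 M


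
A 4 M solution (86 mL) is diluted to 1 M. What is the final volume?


C1V1 = C2V2
4 × 86 = 1 × V2
V2 = 344/1 = 344.0 mL

344.0 mL


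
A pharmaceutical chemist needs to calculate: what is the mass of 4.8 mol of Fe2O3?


M(Fe2O3) = 159.7 g/mol
mass = n × M = 4.8 × 159.7 = 766.56 g

766.56 g


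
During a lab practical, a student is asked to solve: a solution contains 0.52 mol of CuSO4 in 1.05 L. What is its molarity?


M = n/V = 0.52/1.05 = 0.495 mol/L

0.495 M


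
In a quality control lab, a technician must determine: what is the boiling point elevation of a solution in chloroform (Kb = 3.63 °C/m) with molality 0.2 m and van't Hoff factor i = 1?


ΔTb = Kb × m × i
= 3.63 × 0.2 × 1
= 0.726 °C

0.726 °C


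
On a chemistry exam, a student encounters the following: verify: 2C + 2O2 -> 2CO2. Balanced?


Equation: 2C + 2O2 -> 2CO2
Check atoms: C: 2=2, O: 4=4
Balanced

Yes, balanced


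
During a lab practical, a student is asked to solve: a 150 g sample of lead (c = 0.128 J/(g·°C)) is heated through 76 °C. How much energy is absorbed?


q = mcΔT = 150 × 0.128 × 76
= 1459.20 J

1459.20 J


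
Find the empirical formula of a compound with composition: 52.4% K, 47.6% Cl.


Assume 100 g sample. Moles of each element:
  K: 52.4/39.1 = 1.34 mol
  Cl: 47.6/35.45 = 1.343 mol
Divide by smallest (1.34):
  K: 1.34/1.34 = 1.0
  Cl: 1.343/1.34 = 1.0
Empirical formula: KCl

KCl


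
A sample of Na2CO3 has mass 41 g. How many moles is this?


M(Na2CO3) = 105.99 g/mol
n = mass/M = 41/105.99 = 0.3868 mol

0.3868 mol


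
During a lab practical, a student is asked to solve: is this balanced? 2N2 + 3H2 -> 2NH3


Equation: 2N2 + 3H2 -> 2NH3
Check atoms: H: 6=6, N: 4≠2
Not balanced

No, not balanced


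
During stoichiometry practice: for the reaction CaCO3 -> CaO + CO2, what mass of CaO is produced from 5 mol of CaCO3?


Mole ratio CaO:CaCO3 = 1:1
n(CaO) = 5 × 1/1 = 5.000 mol
mass = 5.000 × 56.08 = 280.4 g

280.4 g


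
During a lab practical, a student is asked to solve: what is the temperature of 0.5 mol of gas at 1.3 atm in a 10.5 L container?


PV = nRT  (R = 0.08206 L·atm/(mol·K))
T = PV/(nR) = 1.3×10.5/(0.5×0.08206)
= 13.65/0.041030
= 332.68 K

332.68 K


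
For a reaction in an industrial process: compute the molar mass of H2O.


M(H2O) = 2×1.008 + 1×16.0
= 2.02 + 16.0
= 18.02 g/mol

18.02 g/mol


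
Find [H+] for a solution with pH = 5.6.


[H+] = 10^(-pH) = 10^(-5.6)
= 2.51×10^-6 M

2.51×10^-6 M


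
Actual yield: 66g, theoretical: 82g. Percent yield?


% yield = actual/theoretical × 100
= 66/82 × 100
= 80.49%

80.49%


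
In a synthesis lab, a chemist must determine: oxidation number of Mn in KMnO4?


(+1) + x + 4(-2) = 0, so x = +7
Oxidation number: +7

+7


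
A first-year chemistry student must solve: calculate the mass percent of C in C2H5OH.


M(C2H5OH) = 2×12.01 + 6×1.008 + 1×16.0 = 46.068 g/mol
Mass of C = 2 × 12.01 = 24.02 g/mol
% C = 24.02/46.068 × 100 = 52.14%

52.14%


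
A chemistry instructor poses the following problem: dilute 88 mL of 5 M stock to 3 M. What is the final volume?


C1V1 = C2V2
5 × 88 = 3 × V2
V2 = 440/3 = 146.67 mL

146.67 mL


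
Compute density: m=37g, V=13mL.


ρ = mass/volume
= 37/13
= 2.846 g/mL

2.846 g/mL


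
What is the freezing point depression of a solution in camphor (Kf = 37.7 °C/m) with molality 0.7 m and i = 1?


ΔTf = Kf × m × i
= 37.7 × 0.7 × 1
= 26.39 °C

26.39 °C


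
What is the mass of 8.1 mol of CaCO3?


M(CaCO3) = 100.09 g/mol
mass = n × M = 8.1 × 100.09 = 810.73 g

810.73 g


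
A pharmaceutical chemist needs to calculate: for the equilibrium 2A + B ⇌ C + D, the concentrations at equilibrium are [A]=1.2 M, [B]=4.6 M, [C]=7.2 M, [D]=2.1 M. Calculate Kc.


Kc = [C][D]/([A]^2[B])
= (7.2^1 × 2.1^1)/(1.2^2 × 4.6^1)
= 15.12/6.624
= 2.283

2.283


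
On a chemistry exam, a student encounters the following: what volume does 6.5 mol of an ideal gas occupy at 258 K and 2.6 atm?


PV = nRT  (R = 0.08206 L·atm/(mol·K))
V = nRT/P = 6.5×0.08206×258/2.6
= 52.929 L

52.929 L


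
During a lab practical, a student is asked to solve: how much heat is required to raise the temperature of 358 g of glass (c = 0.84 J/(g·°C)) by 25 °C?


q = mcΔT = 358 × 0.84 × 25
= 7518.00 J

7518.00 J


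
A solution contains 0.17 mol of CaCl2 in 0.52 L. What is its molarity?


M = n/V = 0.17/0.52 = 0.327 mol/L

0.327 M


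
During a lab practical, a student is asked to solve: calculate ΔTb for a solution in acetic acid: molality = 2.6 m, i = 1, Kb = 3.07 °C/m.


ΔTb = Kb × m × i
= 3.07 × 2.6 × 1
= 7.982 °C

7.982 °C


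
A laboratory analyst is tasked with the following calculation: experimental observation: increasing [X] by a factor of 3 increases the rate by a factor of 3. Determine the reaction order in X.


rate ∝ [X]^n
3^n = 3 → n = 1
Order in X: 1

1


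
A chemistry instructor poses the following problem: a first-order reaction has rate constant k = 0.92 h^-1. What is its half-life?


t½ = ln2/k = 0.693147/(0.92 h^-1)
= 0.7534 h

0.7534 h


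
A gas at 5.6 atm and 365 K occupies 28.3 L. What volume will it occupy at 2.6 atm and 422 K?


P1V1/T1 = P2V2/T2
V2 = P1V1T2/(T1P2)
= 5.6×28.3×422/(365×2.6)
= 70.473 L

70.473 L


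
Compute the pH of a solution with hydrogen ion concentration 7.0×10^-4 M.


pH = -log10([H+]) = -log10(7.0×10^-4)
= 4 - log10(7.0)
= 4 - 0.85
= 3.15

3.15


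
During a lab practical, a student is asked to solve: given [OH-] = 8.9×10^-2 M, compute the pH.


pOH = -log10([OH-]) = -log10(8.9×10^-2)
= 2 - log10(8.9) = 1.05
pH = 14 - pOH = 14 - 1.05 = 12.95

12.95


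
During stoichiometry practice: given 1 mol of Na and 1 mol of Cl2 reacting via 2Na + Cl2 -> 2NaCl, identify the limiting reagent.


Mole ratio available / coefficient:
  Na: 1/2 = 0.500
  Cl2: 1/1 = 1.000
Smaller ratio is limiting.

Na


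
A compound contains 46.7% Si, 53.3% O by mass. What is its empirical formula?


Assume 100 g sample. Moles of each element:
  Si: 46.7/28.09 = 1.663 mol
  O: 53.3/16.0 = 3.331 mol
Divide by smallest (1.663):
  Si: 1.663/1.663 = 1.0
  O: 3.331/1.663 = 2.0
Empirical formula: SiO2

SiO2


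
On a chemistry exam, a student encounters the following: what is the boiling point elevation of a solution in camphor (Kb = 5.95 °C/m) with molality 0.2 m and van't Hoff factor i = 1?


ΔTb = Kb × m × i
= 5.95 × 0.2 × 1
= 1.19 °C

1.19 °C


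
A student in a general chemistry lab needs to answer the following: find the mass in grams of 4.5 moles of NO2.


M(NO2) = 46.01 g/mol
mass = n × M = 4.5 × 46.01 = 207.05 g

207.05 g


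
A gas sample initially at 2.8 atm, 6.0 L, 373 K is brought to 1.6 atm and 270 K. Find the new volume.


P1V1/T1 = P2V2/T2
V2 = P1V1T2/(T1P2)
= 2.8×6.0×270/(373×1.6)
= 7.601 L

7.601 L


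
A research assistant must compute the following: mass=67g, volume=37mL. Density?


ρ = mass/volume
= 67/37
= 1.811 g/mL

1.811 g/mL


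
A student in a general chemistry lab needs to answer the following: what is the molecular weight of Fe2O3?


M(Fe2O3) = 2×55.85 + 3×16.0
= 111.7 + 48.0
= 159.7 g/mol

159.7 g/mol


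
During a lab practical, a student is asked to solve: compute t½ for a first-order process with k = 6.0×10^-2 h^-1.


t½ = ln2/k = 0.693147/(6.0×10^-2 h^-1)
= 11.55 h

11.55 h


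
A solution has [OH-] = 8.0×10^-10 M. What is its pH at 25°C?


pOH = -log10([OH-]) = -log10(8.0×10^-10)
= 10 - log10(8.0) = 9.1
pH = 14 - pOH = 14 - 9.1 = 4.9

4.9


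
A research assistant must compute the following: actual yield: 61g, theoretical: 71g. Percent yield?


% yield = actual/theoretical × 100
= 61/71 × 100
= 85.92%

85.92%


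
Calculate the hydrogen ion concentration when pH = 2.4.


[H+] = 10^(-pH) = 10^(-2.4)
= 3.98×10^-3 M

3.98×10^-3 M


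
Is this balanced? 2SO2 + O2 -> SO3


Equation: 2SO2 + O2 -> SO3
Check atoms: O: 6≠3, S: 2≠1
Not balanced

No, not balanced


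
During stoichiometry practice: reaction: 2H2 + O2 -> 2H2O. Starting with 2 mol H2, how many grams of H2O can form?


Mole ratio H2O:H2 = 2:2
n(H2O) = 2 × 2/2 = 2.000 mol
mass = 2.000 × 18.02 = 36.04 g

36.04 g


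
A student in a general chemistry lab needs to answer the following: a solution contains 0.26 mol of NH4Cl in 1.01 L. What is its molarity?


M = n/V = 0.26/1.01 = 0.257 mol/L

0.257 M


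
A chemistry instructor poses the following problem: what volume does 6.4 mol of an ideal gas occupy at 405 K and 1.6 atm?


PV = nRT  (R = 0.08206 L·atm/(mol·K))
V = nRT/P = 6.4×0.08206×405/1.6
= 132.937 L

132.937 L


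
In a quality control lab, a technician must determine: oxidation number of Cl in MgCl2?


halide: -1
Oxidation number: -1

-1


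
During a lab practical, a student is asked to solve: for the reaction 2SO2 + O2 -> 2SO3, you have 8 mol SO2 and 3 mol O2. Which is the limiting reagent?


Mole ratio available / coefficient:
  SO2: 8/2 = 4.000
  O2: 3/1 = 3.000
Smaller ratio is limiting.

O2


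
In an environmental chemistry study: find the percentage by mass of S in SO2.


M(SO2) = 1×32.07 + 2×16.0 = 64.07 g/mol
Mass of S = 1 × 32.07 = 32.07 g/mol
% S = 32.07/64.07 × 100 = 50.05%

50.05%


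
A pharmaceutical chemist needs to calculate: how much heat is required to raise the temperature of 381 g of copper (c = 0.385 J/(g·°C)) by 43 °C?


q = mcΔT = 381 × 0.385 × 43
= 6307.46 J

6307.46 J


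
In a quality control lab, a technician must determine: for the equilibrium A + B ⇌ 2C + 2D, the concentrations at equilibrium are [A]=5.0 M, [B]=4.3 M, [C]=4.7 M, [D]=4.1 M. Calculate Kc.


Kc = [C]^2[D]^2/([A][B])
= (4.7^2 × 4.1^2)/(5.0^1 × 4.3^1)
= 371.3329/21.5
= 17.27

17.27


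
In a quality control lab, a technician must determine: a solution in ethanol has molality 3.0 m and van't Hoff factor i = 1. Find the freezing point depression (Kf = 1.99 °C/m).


ΔTf = Kf × m × i
= 1.99 × 3.0 × 1
= 5.97 °C

5.97 °C


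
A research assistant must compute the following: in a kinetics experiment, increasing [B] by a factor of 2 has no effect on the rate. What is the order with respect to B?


rate ∝ [B]^n
rate ∝ [B]^0
Order in B: 0

0


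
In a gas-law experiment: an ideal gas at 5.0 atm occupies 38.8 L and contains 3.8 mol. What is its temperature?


PV = nRT  (R = 0.08206 L·atm/(mol·K))
T = PV/(nR) = 5.0×38.8/(3.8×0.08206)
= 194.00/0.311828
= 622.14 K

622.14 K


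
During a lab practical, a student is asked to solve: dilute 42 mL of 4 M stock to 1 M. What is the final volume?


C1V1 = C2V2
4 × 42 = 1 × V2
V2 = 168/1 = 168.0 mL

168.0 mL


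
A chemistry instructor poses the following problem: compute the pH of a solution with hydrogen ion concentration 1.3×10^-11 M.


pH = -log10([H+]) = -log10(1.3×10^-11)
= 11 - log10(1.3)
= 11 - 0.11
= 10.89

10.89


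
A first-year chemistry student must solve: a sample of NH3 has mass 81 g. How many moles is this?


M(NH3) = 17.03 g/mol
n = mass/M = 81/17.03 = 4.7563 mol

4.7563 mol


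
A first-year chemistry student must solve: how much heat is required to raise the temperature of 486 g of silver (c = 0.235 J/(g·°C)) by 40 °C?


q = mcΔT = 486 × 0.235 × 40
= 4568.40 J

4568.40 J


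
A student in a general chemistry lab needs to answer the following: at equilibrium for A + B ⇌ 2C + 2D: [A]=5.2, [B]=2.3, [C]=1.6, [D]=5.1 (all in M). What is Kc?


Kc = [C]^2[D]^2/([A][B])
= (1.6^2 × 5.1^2)/(5.2^1 × 2.3^1)
= 66.5856/11.96
= 5.567

5.567


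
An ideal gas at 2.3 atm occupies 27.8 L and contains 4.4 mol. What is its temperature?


PV = nRT  (R = 0.08206 L·atm/(mol·K))
T = PV/(nR) = 2.3×27.8/(4.4×0.08206)
= 63.94/0.361064
= 177.09 K

177.09 K


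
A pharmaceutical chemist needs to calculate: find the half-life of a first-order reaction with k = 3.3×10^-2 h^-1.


t½ = ln2/k = 0.693147/(3.3×10^-2 h^-1)
= 21.00 h

21.00 h


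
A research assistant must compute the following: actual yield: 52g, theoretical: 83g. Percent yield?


% yield = actual/theoretical × 100
= 52/83 × 100
= 62.65%

62.65%


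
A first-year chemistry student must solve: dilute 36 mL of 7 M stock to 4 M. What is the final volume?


C1V1 = C2V2
7 × 36 = 4 × V2
V2 = 252/4 = 63.0 mL

63.0 mL


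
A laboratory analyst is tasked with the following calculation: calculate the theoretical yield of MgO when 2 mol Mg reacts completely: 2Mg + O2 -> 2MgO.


Mole ratio MgO:Mg = 2:2
n(MgO) = 2 × 2/2 = 2.000 mol
mass = 2.000 × 40.31 = 80.62 g

80.62 g


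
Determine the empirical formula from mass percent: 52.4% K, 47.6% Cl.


Assume 100 g sample. Moles of each element:
  K: 52.4/39.1 = 1.34 mol
  Cl: 47.6/35.45 = 1.343 mol
Divide by smallest (1.34):
  K: 1.34/1.34 = 1.0
  Cl: 1.343/1.34 = 1.0
Empirical formula: KCl

KCl


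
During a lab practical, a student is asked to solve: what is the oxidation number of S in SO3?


x + 3(-2) = 0, so x = +6
Oxidation number: +6

+6


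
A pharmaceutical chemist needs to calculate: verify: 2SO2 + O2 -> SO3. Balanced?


Equation: 2SO2 + O2 -> SO3
Check atoms: O: 6≠3, S: 2≠1
Not balanced

No, not balanced


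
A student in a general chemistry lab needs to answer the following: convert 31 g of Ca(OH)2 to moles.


M(Ca(OH)2) = 74.1 g/mol
n = mass/M = 31/74.1 = 0.4184 mol

0.4184 mol


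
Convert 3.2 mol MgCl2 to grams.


M(MgCl2) = 95.21 g/mol
mass = n × M = 3.2 × 95.21 = 304.67 g

304.67 g


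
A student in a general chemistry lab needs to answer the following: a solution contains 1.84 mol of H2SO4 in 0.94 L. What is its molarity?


M = n/V = 1.84/0.94 = 1.957 mol/L

1.957 M


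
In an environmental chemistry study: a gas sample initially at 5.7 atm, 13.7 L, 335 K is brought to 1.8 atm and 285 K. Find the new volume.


P1V1/T1 = P2V2/T2
V2 = P1V1T2/(T1P2)
= 5.7×13.7×285/(335×1.8)
= 36.908 L

36.908 L


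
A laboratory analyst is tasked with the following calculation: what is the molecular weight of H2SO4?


M(H2SO4) = 2×1.008 + 1×32.07 + 4×16.0
= 2.02 + 32.07 + 64.0
= 98.09 g/mol

98.09 g/mol


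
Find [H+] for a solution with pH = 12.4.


[H+] = 10^(-pH) = 10^(-12.4)
= 3.98×10^-13 M

3.98×10^-13 M


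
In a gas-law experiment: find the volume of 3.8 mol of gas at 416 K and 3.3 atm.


PV = nRT  (R = 0.08206 L·atm/(mol·K))
V = nRT/P = 3.8×0.08206×416/3.3
= 39.309 L

39.309 L


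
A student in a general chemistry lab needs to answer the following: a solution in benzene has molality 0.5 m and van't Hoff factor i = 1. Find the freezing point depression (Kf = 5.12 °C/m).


ΔTf = Kf × m × i
= 5.12 × 0.5 × 1
= 2.56 °C

2.56 °C


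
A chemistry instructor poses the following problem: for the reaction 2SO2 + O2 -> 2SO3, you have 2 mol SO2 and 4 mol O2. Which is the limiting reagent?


Mole ratio available / coefficient:
  SO2: 2/2 = 1.000
  O2: 4/1 = 4.000
Smaller ratio is limiting.

SO2


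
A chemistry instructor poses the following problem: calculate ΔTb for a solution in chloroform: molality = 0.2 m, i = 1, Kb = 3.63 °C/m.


ΔTb = Kb × m × i
= 3.63 × 0.2 × 1
= 0.726 °C

0.726 °C


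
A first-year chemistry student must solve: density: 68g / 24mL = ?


ρ = mass/volume
= 68/24
= 2.833 g/mL

2.833 g/mL


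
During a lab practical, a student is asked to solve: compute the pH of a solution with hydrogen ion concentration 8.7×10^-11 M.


pH = -log10([H+]) = -log10(8.7×10^-11)
= 11 - log10(8.7)
= 11 - 0.94
= 10.06

10.06


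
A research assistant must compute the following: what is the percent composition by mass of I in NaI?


M(NaI) = 1×22.99 + 1×126.9 = 149.89 g/mol
Mass of I = 1 × 126.9 = 126.90 g/mol
% I = 126.90/149.89 × 100 = 84.66%

84.66%


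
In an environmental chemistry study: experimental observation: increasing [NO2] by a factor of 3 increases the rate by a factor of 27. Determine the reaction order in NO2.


rate ∝ [NO2]^n
3^n = 27 → n = 3
Order in NO2: 3

3


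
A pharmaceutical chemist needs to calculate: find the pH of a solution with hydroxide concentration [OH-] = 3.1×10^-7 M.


pOH = -log10([OH-]) = -log10(3.1×10^-7)
= 7 - log10(3.1) = 6.51
pH = 14 - pOH = 14 - 6.51 = 7.49

7.49


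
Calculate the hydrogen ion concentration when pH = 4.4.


[H+] = 10^(-pH) = 10^(-4.4)
= 3.98×10^-5 M

3.98×10^-5 M


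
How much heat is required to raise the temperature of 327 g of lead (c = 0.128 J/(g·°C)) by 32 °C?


q = mcΔT = 327 × 0.128 × 32
= 1339.39 J

1339.39 J


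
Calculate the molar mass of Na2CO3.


M(Na2CO3) = 2×22.99 + 1×12.01 + 3×16.0
= 45.98 + 12.01 + 48.0
= 105.99 g/mol

105.99 g/mol


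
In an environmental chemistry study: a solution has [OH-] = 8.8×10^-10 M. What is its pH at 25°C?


pOH = -log10([OH-]) = -log10(8.8×10^-10)
= 10 - log10(8.8) = 9.06
pH = 14 - pOH = 14 - 9.06 = 4.94

4.94


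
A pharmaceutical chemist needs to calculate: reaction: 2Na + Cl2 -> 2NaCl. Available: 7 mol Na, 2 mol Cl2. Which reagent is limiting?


Mole ratio available / coefficient:
  Na: 7/2 = 3.500
  Cl2: 2/1 = 2.000
Smaller ratio is limiting.

Cl2


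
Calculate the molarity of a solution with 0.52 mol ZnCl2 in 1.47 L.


M = n/V = 0.52/1.47 = 0.354 mol/L

0.354 M


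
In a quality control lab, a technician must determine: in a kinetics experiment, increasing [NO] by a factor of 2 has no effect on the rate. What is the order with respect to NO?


rate ∝ [NO]^n
rate ∝ [NO]^0
Order in NO: 0

0


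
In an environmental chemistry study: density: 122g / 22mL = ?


ρ = mass/volume
= 122/22
= 5.545 g/mL

5.545 g/mL


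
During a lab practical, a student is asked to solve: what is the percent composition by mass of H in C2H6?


M(C2H6) = 2×12.01 + 6×1.008 = 30.068 g/mol
Mass of H = 6 × 1.008 = 6.048 g/mol
% H = 6.048/30.068 × 100 = 20.11%

20.11%


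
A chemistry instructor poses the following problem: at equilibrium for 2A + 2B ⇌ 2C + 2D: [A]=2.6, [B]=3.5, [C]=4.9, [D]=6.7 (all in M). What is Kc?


Kc = [C]^2[D]^2/([A]^2[B]^2)
= (4.9^2 × 6.7^2)/(2.6^2 × 3.5^2)
= 1077.8089/82.81
= 13.02

13.02


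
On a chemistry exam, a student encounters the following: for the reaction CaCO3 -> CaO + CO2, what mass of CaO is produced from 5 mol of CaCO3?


Mole ratio CaO:CaCO3 = 1:1
n(CaO) = 5 × 1/1 = 5.000 mol
mass = 5.000 × 56.08 = 280.4 g

280.4 g


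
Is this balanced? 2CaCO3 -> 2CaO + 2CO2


Equation: 2CaCO3 -> 2CaO + 2CO2
Check atoms: C: 2=2, Ca: 2=2, O: 6=6
Balanced

Yes, balanced


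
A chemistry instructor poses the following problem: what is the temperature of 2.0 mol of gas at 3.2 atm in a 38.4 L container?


PV = nRT  (R = 0.08206 L·atm/(mol·K))
T = PV/(nR) = 3.2×38.4/(2.0×0.08206)
= 122.88/0.164120
= 748.72 K

748.72 K


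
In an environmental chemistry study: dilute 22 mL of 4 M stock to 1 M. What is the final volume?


C1V1 = C2V2
4 × 22 = 1 × V2
V2 = 88/1 = 88.0 mL

88.0 mL


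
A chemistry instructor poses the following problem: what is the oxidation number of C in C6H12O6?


6x + 12(+1) + 6(-2) = 0, so x = +0
Oxidation number: +0

+0


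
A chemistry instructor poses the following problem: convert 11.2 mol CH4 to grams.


M(CH4) = 16.04 g/mol
mass = n × M = 11.2 × 16.04 = 179.65 g

179.65 g


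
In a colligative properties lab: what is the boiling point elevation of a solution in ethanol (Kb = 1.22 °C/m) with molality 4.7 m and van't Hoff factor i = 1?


ΔTb = Kb × m × i
= 1.22 × 4.7 × 1
= 5.734 °C

5.734 °C


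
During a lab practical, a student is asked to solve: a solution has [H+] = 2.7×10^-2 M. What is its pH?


pH = -log10([H+]) = -log10(2.7×10^-2)
= 2 - log10(2.7)
= 2 - 0.43
= 1.57

1.57


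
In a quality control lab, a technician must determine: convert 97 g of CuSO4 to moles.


M(CuSO4) = 159.62 g/mol
n = mass/M = 97/159.62 = 0.6077 mol

0.6077 mol


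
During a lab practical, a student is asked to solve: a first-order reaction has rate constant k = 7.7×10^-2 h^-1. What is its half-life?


t½ = ln2/k = 0.693147/(7.7×10^-2 h^-1)
= 9.002 h

9.002 h


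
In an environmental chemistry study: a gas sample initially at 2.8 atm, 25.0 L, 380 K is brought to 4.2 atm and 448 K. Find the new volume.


P1V1/T1 = P2V2/T2
V2 = P1V1T2/(T1P2)
= 2.8×25.0×448/(380×4.2)
= 19.649 L

19.649 L
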